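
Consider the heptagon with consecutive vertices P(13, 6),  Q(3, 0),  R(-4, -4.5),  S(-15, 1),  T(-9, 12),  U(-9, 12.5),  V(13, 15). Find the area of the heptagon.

Σ = (-18) + (-13.5) + (-71.5) + (-171) + (-4.5) + (-297.5) + (-117) = -693
Area = |Σ|/2 = 346.5.

346.5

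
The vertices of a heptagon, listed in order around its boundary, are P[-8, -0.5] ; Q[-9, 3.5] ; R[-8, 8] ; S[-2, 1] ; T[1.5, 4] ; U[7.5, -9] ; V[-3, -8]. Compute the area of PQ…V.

Σ = (-32.5) + (-44) + (8) + (-9.5) + (-43.5) + (-87) + (-62.5) = -271
Area = |Σ|/2 = 135.5.

135.5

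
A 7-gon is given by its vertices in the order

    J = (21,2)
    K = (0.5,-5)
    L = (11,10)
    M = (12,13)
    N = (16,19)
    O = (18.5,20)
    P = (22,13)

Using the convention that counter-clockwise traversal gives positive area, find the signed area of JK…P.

Σ = (-106) + (60) + (23) + (20) + (-31.5) + (-199.5) + (-229) = -463
Signed area = Σ/2 = -231.5 (negative ⇒ clockwise traversal).

-231.5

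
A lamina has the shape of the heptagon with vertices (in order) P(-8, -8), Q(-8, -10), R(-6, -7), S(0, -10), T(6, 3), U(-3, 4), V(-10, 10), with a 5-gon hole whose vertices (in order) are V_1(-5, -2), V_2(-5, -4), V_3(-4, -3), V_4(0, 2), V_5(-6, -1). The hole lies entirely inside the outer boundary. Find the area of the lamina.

Outer boundary:
Apply the shoelace formula: 2A = Σ (x_i·y_{i+1} − x_{i+1}·y_i), indices taken mod 7.
Cross-terms: 16, -4, 60, 60, 33, 10, 160  ⇒  Σ = 335
Area = |Σ|/2 = 167.5.
Hole:
Σ = (10) + (-1) + (-8) + (12) + (7) = 20
Area = |Σ|/2 = 10.
Net area = 167.5 − 10 = 157.5.

157.5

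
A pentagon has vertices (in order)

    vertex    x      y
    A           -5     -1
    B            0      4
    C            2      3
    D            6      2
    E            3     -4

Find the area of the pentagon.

47.5

Apply the shoelace (surveyor's) formula: 2A = Σ (x_i·y_{i+1} − x_{i+1}·y_i), indices taken mod 5.
Σ = (-20) + (-8) + (-14) + (-30) + (-23) = -95
Area = |Σ|/2 = 47.5.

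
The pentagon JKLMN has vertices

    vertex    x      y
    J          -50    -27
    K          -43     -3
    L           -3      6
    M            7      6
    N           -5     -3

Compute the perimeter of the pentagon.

|JK| = √((7)² + (24)²) = √625 = 25
|KL| = √((40)² + (9)²) = √1681 = 41
|LM| = √((10)² + (0)²) = √100 = 10
|MN| = √((-12)² + (-9)²) = √225 = 15
|NJ| = √((-45)² + (-24)²) = √2601 = 51
Perimeter = 25 + 41 + 10 + 15 + 51 = 142.

142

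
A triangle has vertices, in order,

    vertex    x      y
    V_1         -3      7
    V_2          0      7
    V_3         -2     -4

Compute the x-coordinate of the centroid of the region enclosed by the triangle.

-5/3

Apply the shoelace (surveyor's) formula. First the cross-terms c_i = x_i·y_{i+1} − x_{i+1}·y_i:
  -21, 14, -26  ⇒  2A = -33, A = -16.5.
Then Σ (x_i + x_{i+1})·c_i = 165, so x̄ = 165 / (6·(-16.5)) = -5/3.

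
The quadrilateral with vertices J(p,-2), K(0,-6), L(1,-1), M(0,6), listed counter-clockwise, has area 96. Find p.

-15

The doubled signed area Σ (x_i y_{i+1} − x_{i+1} y_i) is linear in p.
With p=0 it equals 12; the coefficient of p is -12 (from the two edges through J).
So -12·p + 12 = 2·96 = 192 ⇒ p = -15.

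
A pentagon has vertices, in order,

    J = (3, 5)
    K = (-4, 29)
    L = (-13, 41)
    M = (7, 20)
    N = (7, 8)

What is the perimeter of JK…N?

|JK| = √((-7)² + (24)²) = √625 = 25
|KL| = √((-9)² + (12)²) = √225 = 15
|LM| = √((20)² + (-21)²) = √841 = 29
|MN| = √((0)² + (-12)²) = √144 = 12
|NJ| = √((-4)² + (-3)²) = √25 = 5
Perimeter = 25 + 15 + 29 + 12 + 5 = 86.

86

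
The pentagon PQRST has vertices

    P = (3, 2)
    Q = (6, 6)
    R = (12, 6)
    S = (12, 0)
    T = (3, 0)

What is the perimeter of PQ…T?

|PQ| = √((3)² + (4)²) = √25 = 5
|QR| = √((6)² + (0)²) = √36 = 6
|RS| = √((0)² + (-6)²) = √36 = 6
|ST| = √((-9)² + (0)²) = √81 = 9
|TP| = √((0)² + (2)²) = √4 = 2
Perimeter = 5 + 6 + 6 + 9 + 2 = 28.

28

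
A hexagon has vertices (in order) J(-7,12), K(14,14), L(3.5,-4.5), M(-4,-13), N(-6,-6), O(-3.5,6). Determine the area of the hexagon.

276.25

Apply Gauss's area formula: 2A = Σ (x_i·y_{i+1} − x_{i+1}·y_i), indices taken mod 6.
J→K: (-7)(14) − (14)(12) = -266
K→L: (14)(-4.5) − (3.5)(14) = -112
L→M: (3.5)(-13) − (-4)(-4.5) = -63.5
M→N: (-4)(-6) − (-6)(-13) = -54
N→O: (-6)(6) − (-3.5)(-6) = -57
O→J: (-3.5)(12) − (-7)(6) = 0
Σ = -552.5
Area = |Σ|/2 = 276.25.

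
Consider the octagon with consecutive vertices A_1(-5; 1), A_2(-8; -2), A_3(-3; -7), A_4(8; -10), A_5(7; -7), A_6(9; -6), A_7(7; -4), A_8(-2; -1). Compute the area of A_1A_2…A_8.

Σ = (18) + (50) + (86) + (14) + (21) + (6) + (-15) + (-7) = 173
Area = |Σ|/2 = 86.5.

86.5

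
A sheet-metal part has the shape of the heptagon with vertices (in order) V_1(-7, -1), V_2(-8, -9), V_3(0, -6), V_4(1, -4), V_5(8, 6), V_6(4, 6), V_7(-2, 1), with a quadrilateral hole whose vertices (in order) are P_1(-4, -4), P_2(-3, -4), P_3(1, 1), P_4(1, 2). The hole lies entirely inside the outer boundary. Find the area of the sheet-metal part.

93

Outer boundary:
V_1→V_2: (-7)(-9) − (-8)(-1) = 55
V_2→V_3: (-8)(-6) − (0)(-9) = 48
V_3→V_4: (0)(-4) − (1)(-6) = 6
V_4→V_5: (1)(6) − (8)(-4) = 38
V_5→V_6: (8)(6) − (4)(6) = 24
V_6→V_7: (4)(1) − (-2)(6) = 16
V_7→V_1: (-2)(-1) − (-7)(1) = 9
Σ = 196
Area = |Σ|/2 = 98.
Hole:
Σ = (4) + (1) + (1) + (4) = 10
Area = |Σ|/2 = 5.
Net area = 98 − 5 = 93.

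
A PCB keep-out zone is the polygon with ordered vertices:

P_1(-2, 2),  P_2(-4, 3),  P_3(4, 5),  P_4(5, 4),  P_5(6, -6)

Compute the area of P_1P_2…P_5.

46.5

Apply the shoelace (surveyor's) formula: 2A = Σ (x_i·y_{i+1} − x_{i+1}·y_i), indices taken mod 5.
Σ = (2) + (-32) + (-9) + (-54) + (0) = -93
Area = |Σ|/2 = 46.5.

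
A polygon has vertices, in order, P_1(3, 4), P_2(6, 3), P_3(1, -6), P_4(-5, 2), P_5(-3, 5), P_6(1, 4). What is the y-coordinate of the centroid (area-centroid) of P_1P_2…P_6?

113/189

Apply the shoelace formula. First the cross-terms c_i = x_i·y_{i+1} − x_{i+1}·y_i:
  -15, -39, -28, -19, -17, -8  ⇒  2A = -126, A = -63.
Then Σ (y_i + y_{i+1})·c_i = -226, so ȳ = -226 / (6·(-63)) = 113/189.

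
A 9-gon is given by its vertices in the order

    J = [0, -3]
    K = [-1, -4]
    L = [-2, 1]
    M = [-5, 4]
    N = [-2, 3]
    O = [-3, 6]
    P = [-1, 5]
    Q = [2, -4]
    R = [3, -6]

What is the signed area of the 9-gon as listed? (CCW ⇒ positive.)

-24.5

Apply Gauss's area formula: 2A = Σ (x_i·y_{i+1} − x_{i+1}·y_i), indices taken mod 9.
Σ = (-3) + (-9) + (-3) + (-7) + (-3) + (-9) + (-6) + (0) + (-9) = -49
Signed area = Σ/2 = -24.5 (negative ⇒ clockwise traversal).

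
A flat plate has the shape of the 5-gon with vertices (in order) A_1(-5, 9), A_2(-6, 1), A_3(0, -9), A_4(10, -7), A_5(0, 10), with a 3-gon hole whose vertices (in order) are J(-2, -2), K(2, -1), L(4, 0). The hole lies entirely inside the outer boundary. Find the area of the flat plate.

Outer boundary:
Σ = (49) + (54) + (90) + (100) + (50) = 343
Area = |Σ|/2 = 171.5.
Hole:
J→K: (-2)(-1) − (2)(-2) = 6
K→L: (2)(0) − (4)(-1) = 4
L→J: (4)(-2) − (-2)(0) = -8
Σ = 2
Area = |Σ|/2 = 1.
Net area = 171.5 − 1 = 170.5.

170.5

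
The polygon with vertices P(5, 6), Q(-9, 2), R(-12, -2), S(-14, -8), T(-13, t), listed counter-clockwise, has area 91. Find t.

-10

Write out the shoelace sum; only the two edges meeting at T involve t:
2·Area = [((-14)·t − (-13)·(-8)) + ((-13)·6 − 5·t)] + 174
       = -19·t + -8 = 182
⇒ t = -10.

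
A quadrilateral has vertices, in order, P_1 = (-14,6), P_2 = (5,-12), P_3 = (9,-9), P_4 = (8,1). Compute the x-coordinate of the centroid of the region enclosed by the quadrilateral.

Apply the surveyor's formula. First the cross-terms c_i = x_i·y_{i+1} − x_{i+1}·y_i:
  138, 63, 81, 62  ⇒  2A = 344, A = 172.
Then Σ (x_i + x_{i+1})·c_i = 645, so x̄ = 645 / (6·172) = 0.625.

0.625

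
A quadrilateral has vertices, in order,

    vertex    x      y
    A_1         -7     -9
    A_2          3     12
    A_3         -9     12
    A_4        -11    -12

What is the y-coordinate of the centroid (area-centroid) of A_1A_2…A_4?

55/19

Apply Gauss's area formula. First the cross-terms c_i = x_i·y_{i+1} − x_{i+1}·y_i:
  -57, 144, 240, 15  ⇒  2A = 342, A = 171.
Then Σ (y_i + y_{i+1})·c_i = 2970, so ȳ = 2970 / (6·171) = 55/19.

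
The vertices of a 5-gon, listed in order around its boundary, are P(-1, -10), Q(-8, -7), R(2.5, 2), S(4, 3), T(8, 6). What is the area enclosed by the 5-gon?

Apply the surveyor's formula: 2A = Σ (x_i·y_{i+1} − x_{i+1}·y_i), indices taken mod 5.
Σ = (-73) + (1.5) + (-0.5) + (0) + (-74) = -146
Area = |Σ|/2 = 73.

73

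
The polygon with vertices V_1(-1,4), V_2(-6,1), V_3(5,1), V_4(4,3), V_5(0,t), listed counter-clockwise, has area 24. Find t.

The doubled signed area Σ (x_i y_{i+1} − x_{i+1} y_i) is linear in t.
With t=0 it equals 23; the coefficient of t is 5 (from the two edges through V_5).
So 5·t + 23 = 2·24 = 48 ⇒ t = 5.

5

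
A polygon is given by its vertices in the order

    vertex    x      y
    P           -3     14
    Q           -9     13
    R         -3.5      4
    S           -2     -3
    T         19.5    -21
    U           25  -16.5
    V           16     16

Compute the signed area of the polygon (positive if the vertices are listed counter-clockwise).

677.375

Apply the surveyor's formula: 2A = Σ (x_i·y_{i+1} − x_{i+1}·y_i), indices taken mod 7.
Cross-terms: 87, 9.5, 18.5, 100.5, 203.25, 664, 272  ⇒  Σ = 1354.75
Signed area = Σ/2 = 677.375 (positive ⇒ counter-clockwise traversal).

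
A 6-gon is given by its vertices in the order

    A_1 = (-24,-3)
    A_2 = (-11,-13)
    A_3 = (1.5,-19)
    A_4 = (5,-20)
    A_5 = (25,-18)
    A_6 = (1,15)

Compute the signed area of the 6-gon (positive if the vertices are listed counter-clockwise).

Σ = (279) + (228.5) + (65) + (410) + (393) + (357) = 1732.5
Signed area = Σ/2 = 866.25 (positive ⇒ counter-clockwise traversal).

866.25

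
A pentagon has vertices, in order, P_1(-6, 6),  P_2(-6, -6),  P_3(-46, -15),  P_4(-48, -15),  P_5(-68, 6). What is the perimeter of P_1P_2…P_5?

146

|P_1P_2| = √((0)² + (-12)²) = √144 = 12
|P_2P_3| = √((-40)² + (-9)²) = √1681 = 41
|P_3P_4| = √((-2)² + (0)²) = √4 = 2
|P_4P_5| = √((-20)² + (21)²) = √841 = 29
|P_5P_1| = √((62)² + (0)²) = √3844 = 62
Perimeter = 12 + 41 + 2 + 29 + 62 = 146.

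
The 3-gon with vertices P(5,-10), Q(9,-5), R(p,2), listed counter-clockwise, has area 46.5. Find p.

-4

Write out the shoelace sum; only the two edges meeting at R involve p:
2·Area = [(9·2 − p·(-5)) + (p·(-10) − 5·2)] + 65
       = -5·p + 73 = 93
⇒ p = -4.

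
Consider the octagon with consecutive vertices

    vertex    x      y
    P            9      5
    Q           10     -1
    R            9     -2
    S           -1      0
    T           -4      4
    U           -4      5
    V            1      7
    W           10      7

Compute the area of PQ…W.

Apply the surveyor's formula: 2A = Σ (x_i·y_{i+1} − x_{i+1}·y_i), indices taken mod 8.
Σ = (-59) + (-11) + (-2) + (-4) + (-4) + (-33) + (-63) + (-13) = -189
Area = |Σ|/2 = 94.5.

94.5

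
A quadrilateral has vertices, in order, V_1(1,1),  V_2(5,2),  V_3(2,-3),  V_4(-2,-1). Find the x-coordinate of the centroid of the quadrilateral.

Apply the surveyor's formula. First the cross-terms c_i = x_i·y_{i+1} − x_{i+1}·y_i:
  -3, -19, -8, -1  ⇒  2A = -31, A = -15.5.
Then Σ (x_i + x_{i+1})·c_i = -150, so x̄ = -150 / (6·(-15.5)) = 50/31.

50/31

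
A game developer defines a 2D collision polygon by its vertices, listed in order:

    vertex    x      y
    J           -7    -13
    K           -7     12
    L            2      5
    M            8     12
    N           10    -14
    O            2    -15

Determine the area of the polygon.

J→K: (-7)(12) − (-7)(-13) = -175
K→L: (-7)(5) − (2)(12) = -59
L→M: (2)(12) − (8)(5) = -16
M→N: (8)(-14) − (10)(12) = -232
N→O: (10)(-15) − (2)(-14) = -122
O→J: (2)(-13) − (-7)(-15) = -131
Σ = -735
Area = |Σ|/2 = 367.5.

367.5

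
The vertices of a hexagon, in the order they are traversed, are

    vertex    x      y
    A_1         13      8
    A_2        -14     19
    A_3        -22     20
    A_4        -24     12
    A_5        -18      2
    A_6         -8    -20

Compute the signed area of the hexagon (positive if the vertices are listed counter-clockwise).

Apply the surveyor's formula: 2A = Σ (x_i·y_{i+1} − x_{i+1}·y_i), indices taken mod 6.
Cross-terms: 359, 138, 216, 168, 376, 196  ⇒  Σ = 1453
Signed area = Σ/2 = 726.5 (positive ⇒ counter-clockwise traversal).

726.5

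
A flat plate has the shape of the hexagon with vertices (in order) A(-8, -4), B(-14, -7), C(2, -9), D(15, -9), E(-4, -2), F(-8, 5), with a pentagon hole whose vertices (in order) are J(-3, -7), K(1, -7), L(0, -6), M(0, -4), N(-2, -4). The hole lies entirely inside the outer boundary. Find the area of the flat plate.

105.5

Outer boundary:
Apply the shoelace (surveyor's) formula: 2A = Σ (x_i·y_{i+1} − x_{i+1}·y_i), indices taken mod 6.
Σ = (0) + (140) + (117) + (-66) + (-36) + (72) = 227
Area = |Σ|/2 = 113.5.
Hole:
J→K: (-3)(-7) − (1)(-7) = 28
K→L: (1)(-6) − (0)(-7) = -6
L→M: (0)(-4) − (0)(-6) = 0
M→N: (0)(-4) − (-2)(-4) = -8
N→J: (-2)(-7) − (-3)(-4) = 2
Σ = 16
Area = |Σ|/2 = 8.
Net area = 113.5 − 8 = 105.5.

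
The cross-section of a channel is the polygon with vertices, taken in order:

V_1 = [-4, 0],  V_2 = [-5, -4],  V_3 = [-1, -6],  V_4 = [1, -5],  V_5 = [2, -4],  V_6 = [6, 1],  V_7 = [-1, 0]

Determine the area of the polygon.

43

V_1→V_2: (-4)(-4) − (-5)(0) = 16
V_2→V_3: (-5)(-6) − (-1)(-4) = 26
V_3→V_4: (-1)(-5) − (1)(-6) = 11
V_4→V_5: (1)(-4) − (2)(-5) = 6
V_5→V_6: (2)(1) − (6)(-4) = 26
V_6→V_7: (6)(0) − (-1)(1) = 1
V_7→V_1: (-1)(0) − (-4)(0) = 0
Σ = 86
Area = |Σ|/2 = 43.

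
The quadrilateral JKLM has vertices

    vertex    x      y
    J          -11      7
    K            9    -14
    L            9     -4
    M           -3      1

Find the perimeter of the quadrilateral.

|JK| = √((20)² + (-21)²) = √841 = 29
|KL| = √((0)² + (10)²) = √100 = 10
|LM| = √((-12)² + (5)²) = √169 = 13
|MJ| = √((-8)² + (6)²) = √100 = 10
Perimeter = 29 + 10 + 13 + 10 = 62.

62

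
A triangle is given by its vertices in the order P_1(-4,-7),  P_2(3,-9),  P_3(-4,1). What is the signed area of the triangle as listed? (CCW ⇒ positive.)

28

Apply the surveyor's formula: 2A = Σ (x_i·y_{i+1} − x_{i+1}·y_i), indices taken mod 3.
Σ = (57) + (-33) + (32) = 56
Signed area = Σ/2 = 28 (positive ⇒ counter-clockwise traversal).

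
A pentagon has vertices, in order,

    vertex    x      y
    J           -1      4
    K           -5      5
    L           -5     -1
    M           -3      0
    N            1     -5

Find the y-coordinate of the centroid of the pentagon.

23/21

Apply the shoelace formula. First the cross-terms c_i = x_i·y_{i+1} − x_{i+1}·y_i:
  15, 30, -3, 15, -1  ⇒  2A = 56, A = 28.
Then Σ (y_i + y_{i+1})·c_i = 184, so ȳ = 184 / (6·28) = 23/21.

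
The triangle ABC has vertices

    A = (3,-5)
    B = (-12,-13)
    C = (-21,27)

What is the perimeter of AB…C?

98

|AB| = √((-15)² + (-8)²) = √289 = 17
|BC| = √((-9)² + (40)²) = √1681 = 41
|CA| = √((24)² + (-32)²) = √1600 = 40
Perimeter = 17 + 41 + 40 = 98.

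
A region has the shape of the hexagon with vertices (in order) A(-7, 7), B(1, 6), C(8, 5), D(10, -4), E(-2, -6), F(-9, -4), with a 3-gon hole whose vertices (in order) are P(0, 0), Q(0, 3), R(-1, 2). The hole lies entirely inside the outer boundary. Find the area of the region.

188

Outer boundary:
Σ = (-49) + (-43) + (-82) + (-68) + (-46) + (-91) = -379
Area = |Σ|/2 = 189.5.
Hole:
Apply the surveyor's formula: 2A = Σ (x_i·y_{i+1} − x_{i+1}·y_i), indices taken mod 3.
Σ = (0) + (3) + (0) = 3
Area = |Σ|/2 = 1.5.
Net area = 189.5 − 1.5 = 188.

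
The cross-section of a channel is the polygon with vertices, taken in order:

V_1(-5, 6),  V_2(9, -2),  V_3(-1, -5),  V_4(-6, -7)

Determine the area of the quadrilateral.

Apply the shoelace formula: 2A = Σ (x_i·y_{i+1} − x_{i+1}·y_i), indices taken mod 4.
Σ = (-44) + (-47) + (-23) + (-71) = -185
Area = |Σ|/2 = 92.5.

92.5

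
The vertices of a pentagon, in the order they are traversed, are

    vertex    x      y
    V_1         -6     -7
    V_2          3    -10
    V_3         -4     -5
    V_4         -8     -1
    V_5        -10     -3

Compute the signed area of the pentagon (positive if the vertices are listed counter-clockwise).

Apply the surveyor's formula: 2A = Σ (x_i·y_{i+1} − x_{i+1}·y_i), indices taken mod 5.
Cross-terms: 81, -55, -36, 14, 52  ⇒  Σ = 56
Signed area = Σ/2 = 28 (positive ⇒ counter-clockwise traversal).

28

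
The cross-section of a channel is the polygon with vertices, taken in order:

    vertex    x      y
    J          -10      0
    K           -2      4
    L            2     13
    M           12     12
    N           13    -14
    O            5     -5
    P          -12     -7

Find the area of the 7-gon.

Σ = (-40) + (-34) + (-132) + (-324) + (5) + (-95) + (-70) = -690
Area = |Σ|/2 = 345.

345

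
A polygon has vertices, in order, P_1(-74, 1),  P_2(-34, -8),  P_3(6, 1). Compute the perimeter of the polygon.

|P_1P_2| = √((40)² + (-9)²) = √1681 = 41
|P_2P_3| = √((40)² + (9)²) = √1681 = 41
|P_3P_1| = √((-80)² + (0)²) = √6400 = 80
Perimeter = 41 + 41 + 80 = 162.

162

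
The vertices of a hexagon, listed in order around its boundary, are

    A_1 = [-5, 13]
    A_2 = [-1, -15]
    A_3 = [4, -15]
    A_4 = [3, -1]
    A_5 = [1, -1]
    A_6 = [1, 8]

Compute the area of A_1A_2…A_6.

Apply the surveyor's formula: 2A = Σ (x_i·y_{i+1} − x_{i+1}·y_i), indices taken mod 6.
Σ = (88) + (75) + (41) + (-2) + (9) + (53) = 264
Area = |Σ|/2 = 132.

132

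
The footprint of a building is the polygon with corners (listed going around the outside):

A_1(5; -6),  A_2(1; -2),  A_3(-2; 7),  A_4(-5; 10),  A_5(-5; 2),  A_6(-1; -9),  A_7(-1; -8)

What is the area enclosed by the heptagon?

73

Apply Gauss's area formula: 2A = Σ (x_i·y_{i+1} − x_{i+1}·y_i), indices taken mod 7.
A_1→A_2: (5)(-2) − (1)(-6) = -4
A_2→A_3: (1)(7) − (-2)(-2) = 3
A_3→A_4: (-2)(10) − (-5)(7) = 15
A_4→A_5: (-5)(2) − (-5)(10) = 40
A_5→A_6: (-5)(-9) − (-1)(2) = 47
A_6→A_7: (-1)(-8) − (-1)(-9) = -1
A_7→A_1: (-1)(-6) − (5)(-8) = 46
Σ = 146
Area = |Σ|/2 = 73.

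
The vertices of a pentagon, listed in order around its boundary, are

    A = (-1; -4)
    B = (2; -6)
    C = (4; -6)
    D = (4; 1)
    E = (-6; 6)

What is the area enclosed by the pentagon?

57

Apply the surveyor's formula: 2A = Σ (x_i·y_{i+1} − x_{i+1}·y_i), indices taken mod 5.
Σ = (14) + (12) + (28) + (30) + (30) = 114
Area = |Σ|/2 = 57.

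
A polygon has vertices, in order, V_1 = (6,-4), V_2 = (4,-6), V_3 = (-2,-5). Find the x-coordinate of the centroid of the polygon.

Apply the surveyor's formula. First the cross-terms c_i = x_i·y_{i+1} − x_{i+1}·y_i:
  -20, -32, 38  ⇒  2A = -14, A = -7.
Then Σ (x_i + x_{i+1})·c_i = -112, so x̄ = -112 / (6·(-7)) = 8/3.

8/3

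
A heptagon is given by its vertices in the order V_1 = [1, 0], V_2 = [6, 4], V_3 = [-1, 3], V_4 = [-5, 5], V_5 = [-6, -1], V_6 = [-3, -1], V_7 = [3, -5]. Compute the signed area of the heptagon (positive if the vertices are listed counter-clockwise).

Apply the shoelace (surveyor's) formula: 2A = Σ (x_i·y_{i+1} − x_{i+1}·y_i), indices taken mod 7.
V_1→V_2: (1)(4) − (6)(0) = 4
V_2→V_3: (6)(3) − (-1)(4) = 22
V_3→V_4: (-1)(5) − (-5)(3) = 10
V_4→V_5: (-5)(-1) − (-6)(5) = 35
V_5→V_6: (-6)(-1) − (-3)(-1) = 3
V_6→V_7: (-3)(-5) − (3)(-1) = 18
V_7→V_1: (3)(0) − (1)(-5) = 5
Σ = 97
Signed area = Σ/2 = 48.5 (positive ⇒ counter-clockwise traversal).

48.5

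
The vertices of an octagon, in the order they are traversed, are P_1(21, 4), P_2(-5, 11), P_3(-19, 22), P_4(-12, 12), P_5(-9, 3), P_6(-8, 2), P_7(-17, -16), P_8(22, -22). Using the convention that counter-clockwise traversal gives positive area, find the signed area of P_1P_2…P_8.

951

Cross-terms: 251, 99, 36, 72, 6, 162, 726, 550  ⇒  Σ = 1902
Signed area = Σ/2 = 951 (positive ⇒ counter-clockwise traversal).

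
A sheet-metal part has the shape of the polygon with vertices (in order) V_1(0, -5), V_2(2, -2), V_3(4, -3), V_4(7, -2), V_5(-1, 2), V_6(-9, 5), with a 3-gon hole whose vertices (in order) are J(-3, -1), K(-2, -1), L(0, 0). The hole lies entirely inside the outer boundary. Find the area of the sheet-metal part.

47

Outer boundary:
Apply the shoelace formula: 2A = Σ (x_i·y_{i+1} − x_{i+1}·y_i), indices taken mod 6.
Σ = (10) + (2) + (13) + (12) + (13) + (45) = 95
Area = |Σ|/2 = 47.5.
Hole:
Σ = (1) + (0) + (0) = 1
Area = |Σ|/2 = 0.5.
Net area = 47.5 − 0.5 = 47.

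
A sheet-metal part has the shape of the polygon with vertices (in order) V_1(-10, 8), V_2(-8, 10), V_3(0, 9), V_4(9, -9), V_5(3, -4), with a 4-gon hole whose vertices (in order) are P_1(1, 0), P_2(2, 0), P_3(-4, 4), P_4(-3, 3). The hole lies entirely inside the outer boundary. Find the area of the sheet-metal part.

Outer boundary:
Apply Gauss's area formula: 2A = Σ (x_i·y_{i+1} − x_{i+1}·y_i), indices taken mod 5.
Σ = (-36) + (-72) + (-81) + (-9) + (-16) = -214
Area = |Σ|/2 = 107.
Hole:
Apply Gauss's area formula: 2A = Σ (x_i·y_{i+1} − x_{i+1}·y_i), indices taken mod 4.
Σ = (0) + (8) + (0) + (-3) = 5
Area = |Σ|/2 = 2.5.
Net area = 107 − 2.5 = 104.5.

104.5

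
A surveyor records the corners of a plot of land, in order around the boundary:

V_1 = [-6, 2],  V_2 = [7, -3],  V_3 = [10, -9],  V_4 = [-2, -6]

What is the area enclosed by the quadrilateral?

73.5

Apply the shoelace formula: 2A = Σ (x_i·y_{i+1} − x_{i+1}·y_i), indices taken mod 4.
V_1→V_2: (-6)(-3) − (7)(2) = 4
V_2→V_3: (7)(-9) − (10)(-3) = -33
V_3→V_4: (10)(-6) − (-2)(-9) = -78
V_4→V_1: (-2)(2) − (-6)(-6) = -40
Σ = -147
Area = |Σ|/2 = 73.5.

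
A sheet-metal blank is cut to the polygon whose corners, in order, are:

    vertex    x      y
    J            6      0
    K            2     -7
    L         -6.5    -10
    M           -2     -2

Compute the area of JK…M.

Apply the shoelace (surveyor's) formula: 2A = Σ (x_i·y_{i+1} − x_{i+1}·y_i), indices taken mod 4.
Σ = (-42) + (-65.5) + (-7) + (12) = -102.5
Area = |Σ|/2 = 51.25.

51.25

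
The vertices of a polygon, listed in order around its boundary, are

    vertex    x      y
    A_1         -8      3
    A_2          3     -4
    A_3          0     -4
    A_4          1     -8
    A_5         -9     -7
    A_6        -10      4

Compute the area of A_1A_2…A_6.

Cross-terms: 23, -12, 4, -79, -106, 2  ⇒  Σ = -168
Area = |Σ|/2 = 84.

84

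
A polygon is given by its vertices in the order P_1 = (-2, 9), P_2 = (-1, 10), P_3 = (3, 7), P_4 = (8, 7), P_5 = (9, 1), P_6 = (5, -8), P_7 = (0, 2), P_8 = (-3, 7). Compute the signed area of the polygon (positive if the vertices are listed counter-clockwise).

-106

Σ = (-11) + (-37) + (-35) + (-55) + (-77) + (10) + (6) + (-13) = -212
Signed area = Σ/2 = -106 (negative ⇒ clockwise traversal).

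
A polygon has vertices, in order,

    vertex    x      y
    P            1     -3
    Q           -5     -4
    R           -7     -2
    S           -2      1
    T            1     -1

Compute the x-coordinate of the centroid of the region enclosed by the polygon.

-386/147

Apply the shoelace formula. First the cross-terms c_i = x_i·y_{i+1} − x_{i+1}·y_i:
  -19, -18, -11, 1, -2  ⇒  2A = -49, A = -24.5.
Then Σ (x_i + x_{i+1})·c_i = 386, so x̄ = 386 / (6·(-24.5)) = -386/147.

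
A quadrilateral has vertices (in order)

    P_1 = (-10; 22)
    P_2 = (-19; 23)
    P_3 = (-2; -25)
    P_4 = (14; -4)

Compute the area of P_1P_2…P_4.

667.5

Σ = (188) + (521) + (358) + (268) = 1335
Area = |Σ|/2 = 667.5.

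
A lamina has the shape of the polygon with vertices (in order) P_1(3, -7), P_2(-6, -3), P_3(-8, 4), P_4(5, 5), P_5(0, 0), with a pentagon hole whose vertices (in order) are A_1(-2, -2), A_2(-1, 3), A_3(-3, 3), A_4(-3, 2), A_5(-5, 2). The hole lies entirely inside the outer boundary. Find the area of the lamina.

70

Outer boundary:
Apply Gauss's area formula: 2A = Σ (x_i·y_{i+1} − x_{i+1}·y_i), indices taken mod 5.
Σ = (-51) + (-48) + (-60) + (0) + (0) = -159
Area = |Σ|/2 = 79.5.
Hole:
Apply the shoelace (surveyor's) formula: 2A = Σ (x_i·y_{i+1} − x_{i+1}·y_i), indices taken mod 5.
Σ = (-8) + (6) + (3) + (4) + (14) = 19
Area = |Σ|/2 = 9.5.
Net area = 79.5 − 9.5 = 70.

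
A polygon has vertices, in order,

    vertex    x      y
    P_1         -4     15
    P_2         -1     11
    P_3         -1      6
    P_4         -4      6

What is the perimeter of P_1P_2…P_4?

22

|P_1P_2| = √((3)² + (-4)²) = √25 = 5
|P_2P_3| = √((0)² + (-5)²) = √25 = 5
|P_3P_4| = √((-3)² + (0)²) = √9 = 3
|P_4P_1| = √((0)² + (9)²) = √81 = 9
Perimeter = 5 + 5 + 3 + 9 = 22.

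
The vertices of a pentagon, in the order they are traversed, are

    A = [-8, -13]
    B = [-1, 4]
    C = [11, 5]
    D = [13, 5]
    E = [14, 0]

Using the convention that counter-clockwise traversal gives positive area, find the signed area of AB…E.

Apply the surveyor's formula: 2A = Σ (x_i·y_{i+1} − x_{i+1}·y_i), indices taken mod 5.
A→B: (-8)(4) − (-1)(-13) = -45
B→C: (-1)(5) − (11)(4) = -49
C→D: (11)(5) − (13)(5) = -10
D→E: (13)(0) − (14)(5) = -70
E→A: (14)(-13) − (-8)(0) = -182
Σ = -356
Signed area = Σ/2 = -178 (negative ⇒ clockwise traversal).

-178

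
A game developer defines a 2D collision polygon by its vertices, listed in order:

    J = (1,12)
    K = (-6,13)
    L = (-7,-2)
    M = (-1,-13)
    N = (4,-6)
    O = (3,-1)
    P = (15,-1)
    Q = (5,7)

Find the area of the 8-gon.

Apply the surveyor's formula: 2A = Σ (x_i·y_{i+1} − x_{i+1}·y_i), indices taken mod 8.
Σ = (85) + (103) + (89) + (58) + (14) + (12) + (110) + (53) = 524
Area = |Σ|/2 = 262.

262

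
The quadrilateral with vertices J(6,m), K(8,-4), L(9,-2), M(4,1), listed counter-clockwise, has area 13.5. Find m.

-5

The doubled signed area Σ (x_i y_{i+1} − x_{i+1} y_i) is linear in m.
With m=0 it equals 7; the coefficient of m is -4 (from the two edges through J).
So -4·m + 7 = 2·13.5 = 27 ⇒ m = -5.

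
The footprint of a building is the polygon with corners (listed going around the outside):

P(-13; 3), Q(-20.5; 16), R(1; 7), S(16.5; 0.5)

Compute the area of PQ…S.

182.5

Apply the shoelace (surveyor's) formula: 2A = Σ (x_i·y_{i+1} − x_{i+1}·y_i), indices taken mod 4.
Σ = (-146.5) + (-159.5) + (-115) + (56) = -365
Area = |Σ|/2 = 182.5.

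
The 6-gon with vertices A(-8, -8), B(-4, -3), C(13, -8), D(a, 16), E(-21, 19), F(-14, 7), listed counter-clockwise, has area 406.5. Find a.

-3

The doubled signed area Σ (x_i y_{i+1} − x_{i+1} y_i) is linear in a.
With a=0 it equals 894; the coefficient of a is 27 (from the two edges through D).
So 27·a + 894 = 2·406.5 = 813 ⇒ a = -3.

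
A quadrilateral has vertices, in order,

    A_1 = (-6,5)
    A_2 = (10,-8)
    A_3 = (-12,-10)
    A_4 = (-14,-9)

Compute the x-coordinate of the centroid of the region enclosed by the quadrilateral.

-616/177

Apply the surveyor's formula. First the cross-terms c_i = x_i·y_{i+1} − x_{i+1}·y_i:
  -2, -196, -32, -124  ⇒  2A = -354, A = -177.
Then Σ (x_i + x_{i+1})·c_i = 3696, so x̄ = 3696 / (6·(-177)) = -616/177.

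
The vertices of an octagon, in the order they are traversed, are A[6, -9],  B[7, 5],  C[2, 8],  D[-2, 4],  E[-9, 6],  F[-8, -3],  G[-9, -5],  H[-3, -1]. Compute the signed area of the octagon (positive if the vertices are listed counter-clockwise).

Apply Gauss's area formula: 2A = Σ (x_i·y_{i+1} − x_{i+1}·y_i), indices taken mod 8.
A→B: (6)(5) − (7)(-9) = 93
B→C: (7)(8) − (2)(5) = 46
C→D: (2)(4) − (-2)(8) = 24
D→E: (-2)(6) − (-9)(4) = 24
E→F: (-9)(-3) − (-8)(6) = 75
F→G: (-8)(-5) − (-9)(-3) = 13
G→H: (-9)(-1) − (-3)(-5) = -6
H→A: (-3)(-9) − (6)(-1) = 33
Σ = 302
Signed area = Σ/2 = 151 (positive ⇒ counter-clockwise traversal).

151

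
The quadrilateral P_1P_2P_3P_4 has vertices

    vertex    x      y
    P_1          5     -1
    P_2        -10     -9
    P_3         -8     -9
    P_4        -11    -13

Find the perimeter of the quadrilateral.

|P_1P_2| = √((-15)² + (-8)²) = √289 = 17
|P_2P_3| = √((2)² + (0)²) = √4 = 2
|P_3P_4| = √((-3)² + (-4)²) = √25 = 5
|P_4P_1| = √((16)² + (12)²) = √400 = 20
Perimeter = 17 + 2 + 5 + 20 = 44.

44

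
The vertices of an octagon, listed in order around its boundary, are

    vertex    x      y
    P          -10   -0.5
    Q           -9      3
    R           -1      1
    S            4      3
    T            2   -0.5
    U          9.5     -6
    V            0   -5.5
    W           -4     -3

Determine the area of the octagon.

Σ = (-34.5) + (-6) + (-7) + (-8) + (-7.25) + (-52.25) + (-22) + (-28) = -165
Area = |Σ|/2 = 82.5.

82.5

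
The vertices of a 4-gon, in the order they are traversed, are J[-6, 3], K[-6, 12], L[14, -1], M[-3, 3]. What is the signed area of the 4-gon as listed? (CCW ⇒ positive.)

Cross-terms: -54, -162, 39, 9  ⇒  Σ = -168
Signed area = Σ/2 = -84 (negative ⇒ clockwise traversal).

-84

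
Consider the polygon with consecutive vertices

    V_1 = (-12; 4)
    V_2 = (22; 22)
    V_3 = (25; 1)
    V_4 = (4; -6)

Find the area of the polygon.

545

Cross-terms: -352, -528, -154, -56  ⇒  Σ = -1090
Area = |Σ|/2 = 545.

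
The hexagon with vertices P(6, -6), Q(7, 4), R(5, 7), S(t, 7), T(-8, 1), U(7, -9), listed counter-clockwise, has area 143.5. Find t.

Write out the shoelace sum; only the two edges meeting at S involve t:
2·Area = [(5·7 − t·7) + (t·1 − (-8)·7)] + 172
       = -6·t + 263 = 287
⇒ t = -4.

-4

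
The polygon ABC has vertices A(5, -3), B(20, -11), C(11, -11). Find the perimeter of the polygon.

36

|AB| = √((15)² + (-8)²) = √289 = 17
|BC| = √((-9)² + (0)²) = √81 = 9
|CA| = √((-6)² + (8)²) = √100 = 10
Perimeter = 17 + 9 + 10 = 36.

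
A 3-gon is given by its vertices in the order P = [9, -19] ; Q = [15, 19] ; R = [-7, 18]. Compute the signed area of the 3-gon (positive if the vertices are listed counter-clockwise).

415

Σ = (456) + (403) + (-29) = 830
Signed area = Σ/2 = 415 (positive ⇒ counter-clockwise traversal).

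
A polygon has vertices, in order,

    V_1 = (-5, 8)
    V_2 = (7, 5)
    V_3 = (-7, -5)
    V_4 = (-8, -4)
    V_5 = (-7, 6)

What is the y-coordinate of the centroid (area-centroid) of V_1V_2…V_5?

Apply the shoelace (surveyor's) formula. First the cross-terms c_i = x_i·y_{i+1} − x_{i+1}·y_i:
  -81, 0, -12, -76, -26  ⇒  2A = -195, A = -97.5.
Then Σ (y_i + y_{i+1})·c_i = -1461, so ȳ = -1461 / (6·(-97.5)) = 487/195.

487/195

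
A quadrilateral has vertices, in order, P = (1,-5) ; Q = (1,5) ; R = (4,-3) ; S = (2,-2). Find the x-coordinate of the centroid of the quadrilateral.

131/69

Apply the shoelace (surveyor's) formula. First the cross-terms c_i = x_i·y_{i+1} − x_{i+1}·y_i:
  10, -23, -2, -8  ⇒  2A = -23, A = -11.5.
Then Σ (x_i + x_{i+1})·c_i = -131, so x̄ = -131 / (6·(-11.5)) = 131/69.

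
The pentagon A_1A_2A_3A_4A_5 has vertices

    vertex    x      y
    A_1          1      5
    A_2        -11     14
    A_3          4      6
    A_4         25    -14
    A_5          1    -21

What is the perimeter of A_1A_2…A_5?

112

|A_1A_2| = √((-12)² + (9)²) = √225 = 15
|A_2A_3| = √((15)² + (-8)²) = √289 = 17
|A_3A_4| = √((21)² + (-20)²) = √841 = 29
|A_4A_5| = √((-24)² + (-7)²) = √625 = 25
|A_5A_1| = √((0)² + (26)²) = √676 = 26
Perimeter = 15 + 17 + 29 + 25 + 26 = 112.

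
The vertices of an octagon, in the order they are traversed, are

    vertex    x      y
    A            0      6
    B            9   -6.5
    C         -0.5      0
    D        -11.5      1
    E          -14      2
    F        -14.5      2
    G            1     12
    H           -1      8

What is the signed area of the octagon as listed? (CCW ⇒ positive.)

Apply Gauss's area formula: 2A = Σ (x_i·y_{i+1} − x_{i+1}·y_i), indices taken mod 8.
Cross-terms: -54, -3.25, -0.5, -9, 1, -176, 20, -6  ⇒  Σ = -227.75
Signed area = Σ/2 = -113.875 (negative ⇒ clockwise traversal).

-113.875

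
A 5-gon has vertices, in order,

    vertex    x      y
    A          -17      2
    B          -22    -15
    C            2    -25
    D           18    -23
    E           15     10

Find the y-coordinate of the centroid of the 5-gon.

Apply Gauss's area formula. First the cross-terms c_i = x_i·y_{i+1} − x_{i+1}·y_i:
  299, 580, 404, 525, 200  ⇒  2A = 2008, A = 1004.
Then Σ (y_i + y_{i+1})·c_i = -50904, so ȳ = -50904 / (6·1004) = -2121/251.

-2121/251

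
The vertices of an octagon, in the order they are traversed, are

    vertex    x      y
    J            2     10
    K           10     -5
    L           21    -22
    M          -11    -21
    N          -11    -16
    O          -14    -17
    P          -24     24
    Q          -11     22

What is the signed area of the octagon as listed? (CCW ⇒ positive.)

Cross-terms: -110, -115, -683, -55, -37, -744, -264, -154  ⇒  Σ = -2162
Signed area = Σ/2 = -1081 (negative ⇒ clockwise traversal).

-1081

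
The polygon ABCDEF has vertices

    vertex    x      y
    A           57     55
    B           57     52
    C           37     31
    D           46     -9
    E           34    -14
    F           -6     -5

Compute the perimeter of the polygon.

|AB| = √((0)² + (-3)²) = √9 = 3
|BC| = √((-20)² + (-21)²) = √841 = 29
|CD| = √((9)² + (-40)²) = √1681 = 41
|DE| = √((-12)² + (-5)²) = √169 = 13
|EF| = √((-40)² + (9)²) = √1681 = 41
|FA| = √((63)² + (60)²) = √7569 = 87
Perimeter = 3 + 29 + 41 + 13 + 41 + 87 = 214.

214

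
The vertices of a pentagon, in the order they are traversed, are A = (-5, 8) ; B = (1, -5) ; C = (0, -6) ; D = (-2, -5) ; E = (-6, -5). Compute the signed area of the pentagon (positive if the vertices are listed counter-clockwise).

Apply the shoelace (surveyor's) formula: 2A = Σ (x_i·y_{i+1} − x_{i+1}·y_i), indices taken mod 5.
A→B: (-5)(-5) − (1)(8) = 17
B→C: (1)(-6) − (0)(-5) = -6
C→D: (0)(-5) − (-2)(-6) = -12
D→E: (-2)(-5) − (-6)(-5) = -20
E→A: (-6)(8) − (-5)(-5) = -73
Σ = -94
Signed area = Σ/2 = -47 (negative ⇒ clockwise traversal).

-47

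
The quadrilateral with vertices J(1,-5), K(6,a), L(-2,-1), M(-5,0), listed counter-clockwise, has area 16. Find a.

Write out the shoelace sum; only the two edges meeting at K involve a:
2·Area = [(1·a − 6·(-5)) + (6·(-1) − (-2)·a)] + 20
       = 3·a + 44 = 32
⇒ a = -4.

-4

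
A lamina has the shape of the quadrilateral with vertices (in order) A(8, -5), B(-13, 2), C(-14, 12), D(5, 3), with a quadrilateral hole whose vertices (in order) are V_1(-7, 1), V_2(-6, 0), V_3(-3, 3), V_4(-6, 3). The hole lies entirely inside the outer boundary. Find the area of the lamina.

158

Outer boundary:
Apply Gauss's area formula: 2A = Σ (x_i·y_{i+1} − x_{i+1}·y_i), indices taken mod 4.
A→B: (8)(2) − (-13)(-5) = -49
B→C: (-13)(12) − (-14)(2) = -128
C→D: (-14)(3) − (5)(12) = -102
D→A: (5)(-5) − (8)(3) = -49
Σ = -328
Area = |Σ|/2 = 164.
Hole:
Apply Gauss's area formula: 2A = Σ (x_i·y_{i+1} − x_{i+1}·y_i), indices taken mod 4.
Σ = (6) + (-18) + (9) + (15) = 12
Area = |Σ|/2 = 6.
Net area = 164 − 6 = 158.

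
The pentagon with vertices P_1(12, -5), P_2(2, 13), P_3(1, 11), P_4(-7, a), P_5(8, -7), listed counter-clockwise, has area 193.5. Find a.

Write out the shoelace sum; only the two edges meeting at P_4 involve a:
2·Area = [(1·a − (-7)·11) + ((-7)·(-7) − 8·a)] + 219
       = -7·a + 345 = 387
⇒ a = -6.

-6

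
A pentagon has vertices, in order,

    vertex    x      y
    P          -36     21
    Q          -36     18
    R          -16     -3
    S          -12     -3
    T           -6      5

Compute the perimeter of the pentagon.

80

|PQ| = √((0)² + (-3)²) = √9 = 3
|QR| = √((20)² + (-21)²) = √841 = 29
|RS| = √((4)² + (0)²) = √16 = 4
|ST| = √((6)² + (8)²) = √100 = 10
|TP| = √((-30)² + (16)²) = √1156 = 34
Perimeter = 3 + 29 + 4 + 10 + 34 = 80.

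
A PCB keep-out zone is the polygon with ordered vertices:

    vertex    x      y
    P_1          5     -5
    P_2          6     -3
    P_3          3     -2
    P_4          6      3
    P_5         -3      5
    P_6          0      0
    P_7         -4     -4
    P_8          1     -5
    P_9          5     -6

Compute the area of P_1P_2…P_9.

60

Σ = (15) + (-3) + (21) + (39) + (0) + (0) + (24) + (19) + (5) = 120
Area = |Σ|/2 = 60.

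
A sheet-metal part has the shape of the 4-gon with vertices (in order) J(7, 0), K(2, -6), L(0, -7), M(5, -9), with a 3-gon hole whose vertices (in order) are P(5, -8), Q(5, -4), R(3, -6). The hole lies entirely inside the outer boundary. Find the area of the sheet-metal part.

17

Outer boundary:
Apply the shoelace formula: 2A = Σ (x_i·y_{i+1} − x_{i+1}·y_i), indices taken mod 4.
Σ = (-42) + (-14) + (35) + (63) = 42
Area = |Σ|/2 = 21.
Hole:
P→Q: (5)(-4) − (5)(-8) = 20
Q→R: (5)(-6) − (3)(-4) = -18
R→P: (3)(-8) − (5)(-6) = 6
Σ = 8
Area = |Σ|/2 = 4.
Net area = 21 − 4 = 17.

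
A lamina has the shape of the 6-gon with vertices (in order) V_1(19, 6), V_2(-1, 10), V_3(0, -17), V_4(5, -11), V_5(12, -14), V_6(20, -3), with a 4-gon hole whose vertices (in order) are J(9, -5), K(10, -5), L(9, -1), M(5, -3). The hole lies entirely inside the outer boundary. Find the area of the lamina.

Outer boundary:
Σ = (196) + (17) + (85) + (62) + (244) + (177) = 781
Area = |Σ|/2 = 390.5.
Hole:
Σ = (5) + (35) + (-22) + (2) = 20
Area = |Σ|/2 = 10.
Net area = 390.5 − 10 = 380.5.

380.5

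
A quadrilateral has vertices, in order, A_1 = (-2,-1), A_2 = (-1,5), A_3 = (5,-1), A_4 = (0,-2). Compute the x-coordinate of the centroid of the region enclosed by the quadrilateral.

Apply the surveyor's formula. First the cross-terms c_i = x_i·y_{i+1} − x_{i+1}·y_i:
  -11, -24, -10, -4  ⇒  2A = -49, A = -24.5.
Then Σ (x_i + x_{i+1})·c_i = -105, so x̄ = -105 / (6·(-24.5)) = 5/7.

5/7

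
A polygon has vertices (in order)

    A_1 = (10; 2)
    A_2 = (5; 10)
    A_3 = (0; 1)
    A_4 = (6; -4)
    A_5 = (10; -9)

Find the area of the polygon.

92.5

A_1→A_2: (10)(10) − (5)(2) = 90
A_2→A_3: (5)(1) − (0)(10) = 5
A_3→A_4: (0)(-4) − (6)(1) = -6
A_4→A_5: (6)(-9) − (10)(-4) = -14
A_5→A_1: (10)(2) − (10)(-9) = 110
Σ = 185
Area = |Σ|/2 = 92.5.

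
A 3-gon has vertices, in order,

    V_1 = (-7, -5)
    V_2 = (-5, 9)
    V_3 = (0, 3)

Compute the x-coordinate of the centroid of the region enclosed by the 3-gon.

-4

Apply the shoelace formula. First the cross-terms c_i = x_i·y_{i+1} − x_{i+1}·y_i:
  -88, -15, 21  ⇒  2A = -82, A = -41.
Then Σ (x_i + x_{i+1})·c_i = 984, so x̄ = 984 / (6·(-41)) = -4.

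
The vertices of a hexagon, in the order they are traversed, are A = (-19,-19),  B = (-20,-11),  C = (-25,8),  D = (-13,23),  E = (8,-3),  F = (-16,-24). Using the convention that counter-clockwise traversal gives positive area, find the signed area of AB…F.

-807

Apply Gauss's area formula: 2A = Σ (x_i·y_{i+1} − x_{i+1}·y_i), indices taken mod 6.
A→B: (-19)(-11) − (-20)(-19) = -171
B→C: (-20)(8) − (-25)(-11) = -435
C→D: (-25)(23) − (-13)(8) = -471
D→E: (-13)(-3) − (8)(23) = -145
E→F: (8)(-24) − (-16)(-3) = -240
F→A: (-16)(-19) − (-19)(-24) = -152
Σ = -1614
Signed area = Σ/2 = -807 (negative ⇒ clockwise traversal).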